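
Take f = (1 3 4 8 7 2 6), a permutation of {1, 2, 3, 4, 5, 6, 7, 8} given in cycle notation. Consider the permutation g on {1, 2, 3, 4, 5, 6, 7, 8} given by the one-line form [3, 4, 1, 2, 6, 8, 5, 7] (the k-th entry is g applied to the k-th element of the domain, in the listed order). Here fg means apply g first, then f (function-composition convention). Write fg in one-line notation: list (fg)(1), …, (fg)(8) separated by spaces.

4 8 3 6 1 7 5 2

(fg)(x) = f(g(x)). Computing each image: f(g(1)) = f(3) = 4, f(g(2)) = f(4) = 8, f(g(3)) = f(1) = 3, f(g(4)) = f(2) = 6, f(g(5)) = f(6) = 1, f(g(6)) = f(8) = 7, f(g(7)) = f(5) = 5, f(g(8)) = f(7) = 2.
Hence fg = [4 8 3 6 1 7 5 2].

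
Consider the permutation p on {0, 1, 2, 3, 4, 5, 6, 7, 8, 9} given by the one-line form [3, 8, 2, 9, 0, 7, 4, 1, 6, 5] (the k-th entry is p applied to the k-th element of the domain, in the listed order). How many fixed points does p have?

1

The fixed points (elements with p(x) = x) are {2}, so there is 1.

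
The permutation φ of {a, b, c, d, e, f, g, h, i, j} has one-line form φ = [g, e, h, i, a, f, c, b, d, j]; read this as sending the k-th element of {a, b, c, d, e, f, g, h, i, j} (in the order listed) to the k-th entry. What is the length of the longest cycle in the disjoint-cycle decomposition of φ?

6

Decomposing into disjoint cycles gives (a g c h b e)(d i); the longest has length 6.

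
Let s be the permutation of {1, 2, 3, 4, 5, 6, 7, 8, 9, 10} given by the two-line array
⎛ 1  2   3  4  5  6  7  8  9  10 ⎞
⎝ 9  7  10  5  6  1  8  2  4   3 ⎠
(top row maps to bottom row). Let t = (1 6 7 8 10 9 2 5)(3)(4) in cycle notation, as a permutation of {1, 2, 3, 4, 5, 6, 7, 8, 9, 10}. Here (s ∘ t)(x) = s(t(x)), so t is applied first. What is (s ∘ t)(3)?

10

First apply t: t(3) = 3, then s(3) = 10. Thus (s ∘ t)(3) = 10.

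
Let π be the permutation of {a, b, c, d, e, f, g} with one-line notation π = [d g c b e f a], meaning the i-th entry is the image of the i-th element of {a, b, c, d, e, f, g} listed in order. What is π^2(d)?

Tracing d → b → … returns to d after 4 steps, so d lies in a 4-cycle (a d b g).
Advancing 2 steps from d: d → b → g.

g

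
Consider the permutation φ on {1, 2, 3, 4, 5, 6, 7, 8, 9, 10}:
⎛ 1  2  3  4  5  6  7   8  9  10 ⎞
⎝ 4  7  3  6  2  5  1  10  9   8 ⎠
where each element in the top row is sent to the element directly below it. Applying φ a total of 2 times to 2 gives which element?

Tracing 2 → 7 → … returns to 2 after 6 steps, so 2 lies in a 6-cycle (1 4 6 5 2 7).
Advancing 2 steps from 2: 2 → 7 → 1.

1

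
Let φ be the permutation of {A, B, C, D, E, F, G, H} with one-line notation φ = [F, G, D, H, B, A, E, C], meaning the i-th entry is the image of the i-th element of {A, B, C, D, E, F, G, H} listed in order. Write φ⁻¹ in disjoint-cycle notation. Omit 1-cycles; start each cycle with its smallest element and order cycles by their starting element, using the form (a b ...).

The cycle decomposition of φ is (A F)(B G E)(C D H).
The inverse reverses every cycle; in canonical form, φ⁻¹ = (A F)(B E G)(C H D).

(A F)(B E G)(C H D)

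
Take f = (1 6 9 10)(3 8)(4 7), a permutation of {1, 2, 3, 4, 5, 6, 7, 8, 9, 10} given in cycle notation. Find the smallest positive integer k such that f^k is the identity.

4

The cycle type of f is (4, 2, 2, 1, 1).
Since disjoint cycles commute, ord(f) = lcm(4, 2, 2) = 4.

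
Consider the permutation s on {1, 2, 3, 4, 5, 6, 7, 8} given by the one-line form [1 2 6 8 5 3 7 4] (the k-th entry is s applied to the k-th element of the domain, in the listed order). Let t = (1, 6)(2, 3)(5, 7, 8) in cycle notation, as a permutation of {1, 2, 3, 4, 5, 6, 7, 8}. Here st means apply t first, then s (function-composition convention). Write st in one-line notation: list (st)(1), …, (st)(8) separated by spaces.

Chase each element through t then s: 1 → 6 → 3; 2 → 3 → 6; 3 → 2 → 2; 4 → 4 → 8; 5 → 7 → 7; 6 → 1 → 1; 7 → 8 → 4; 8 → 5 → 5.
Collecting the images, st = [3 6 2 8 7 1 4 5].

3 6 2 8 7 1 4 5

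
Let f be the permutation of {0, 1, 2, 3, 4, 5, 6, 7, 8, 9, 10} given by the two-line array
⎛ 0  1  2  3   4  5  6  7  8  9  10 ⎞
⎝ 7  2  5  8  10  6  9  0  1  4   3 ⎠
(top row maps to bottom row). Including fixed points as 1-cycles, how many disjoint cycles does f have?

The cycle decomposition is (0, 7)(1, 2, 5, 6, 9, 4, 10, 3, 8), which has 2 cycles (counting 1-cycles).

2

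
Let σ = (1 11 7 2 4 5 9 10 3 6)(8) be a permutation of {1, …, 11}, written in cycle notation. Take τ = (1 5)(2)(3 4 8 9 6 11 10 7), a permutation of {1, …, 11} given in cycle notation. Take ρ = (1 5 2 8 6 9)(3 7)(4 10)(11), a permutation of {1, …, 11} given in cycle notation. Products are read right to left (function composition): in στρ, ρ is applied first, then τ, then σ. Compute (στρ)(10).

(στρ)(10) = σ(τ(ρ(10))). ρ(10) = 4, then τ(4) = 8, then σ(8) = 8, so the result is 8.

8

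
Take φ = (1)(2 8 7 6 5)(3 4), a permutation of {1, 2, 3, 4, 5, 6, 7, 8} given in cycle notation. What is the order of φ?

The cycle type of φ is (5, 2, 1).
The order is lcm(5, 2) = 10.

10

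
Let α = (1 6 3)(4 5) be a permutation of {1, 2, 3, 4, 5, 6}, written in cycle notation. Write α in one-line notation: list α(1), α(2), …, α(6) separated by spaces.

6 2 1 5 4 3

Reading each image from the cycles: 1↦6, 2↦2, 3↦1, 4↦5, 5↦4, 6↦3.
Listing these in domain order gives 6 2 1 5 4 3.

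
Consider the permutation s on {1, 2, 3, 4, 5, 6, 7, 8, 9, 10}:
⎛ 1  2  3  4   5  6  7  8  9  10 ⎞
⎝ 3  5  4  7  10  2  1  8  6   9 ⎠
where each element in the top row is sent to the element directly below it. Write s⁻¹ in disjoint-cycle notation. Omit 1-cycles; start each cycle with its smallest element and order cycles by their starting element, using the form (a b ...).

(1 7 4 3)(2 6 9 10 5)

First write s in disjoint cycles: (1 3 4 7)(2 5 10 9 6).
The inverse reverses every cycle; in canonical form, s⁻¹ = (1 7 4 3)(2 6 9 10 5).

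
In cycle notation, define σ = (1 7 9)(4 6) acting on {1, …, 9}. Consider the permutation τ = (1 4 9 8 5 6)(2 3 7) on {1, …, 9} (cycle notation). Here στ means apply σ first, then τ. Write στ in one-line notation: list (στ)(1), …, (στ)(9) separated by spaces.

2 3 7 1 6 9 8 5 4

For each element, apply σ then τ: 1 → 7 → 2; 2 → 2 → 3; 3 → 3 → 7; 4 → 6 → 1; 5 → 5 → 6; 6 → 4 → 9; 7 → 9 → 8; 8 → 8 → 5; 9 → 1 → 4.
Collecting the images, στ = [2 3 7 1 6 9 8 5 4].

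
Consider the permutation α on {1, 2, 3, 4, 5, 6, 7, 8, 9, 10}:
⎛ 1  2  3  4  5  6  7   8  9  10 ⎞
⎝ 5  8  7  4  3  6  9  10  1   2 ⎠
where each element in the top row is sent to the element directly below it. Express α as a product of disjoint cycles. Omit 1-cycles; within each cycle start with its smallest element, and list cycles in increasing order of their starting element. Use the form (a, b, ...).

(1, 5, 3, 7, 9)(2, 8, 10)

Start at 1 and follow images: 1 → 5 → 3 → 7 → 9 → 1, giving the cycle (1, 5, 3, 7, 9).
Continuing from each remaining unvisited element yields (1, 5, 3, 7, 9)(2, 8, 10).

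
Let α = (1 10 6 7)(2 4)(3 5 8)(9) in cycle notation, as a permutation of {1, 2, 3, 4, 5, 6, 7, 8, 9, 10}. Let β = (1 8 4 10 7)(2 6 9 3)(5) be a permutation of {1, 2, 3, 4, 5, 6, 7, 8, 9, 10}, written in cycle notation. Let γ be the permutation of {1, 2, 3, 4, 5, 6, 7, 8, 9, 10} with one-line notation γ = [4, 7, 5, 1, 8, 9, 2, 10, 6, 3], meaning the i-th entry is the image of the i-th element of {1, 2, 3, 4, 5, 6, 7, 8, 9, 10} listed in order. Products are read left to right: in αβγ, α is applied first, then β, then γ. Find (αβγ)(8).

7

Apply the permutations in order: α(8) = 3, then β(3) = 2, then γ(2) = 7. So (αβγ)(8) = 7.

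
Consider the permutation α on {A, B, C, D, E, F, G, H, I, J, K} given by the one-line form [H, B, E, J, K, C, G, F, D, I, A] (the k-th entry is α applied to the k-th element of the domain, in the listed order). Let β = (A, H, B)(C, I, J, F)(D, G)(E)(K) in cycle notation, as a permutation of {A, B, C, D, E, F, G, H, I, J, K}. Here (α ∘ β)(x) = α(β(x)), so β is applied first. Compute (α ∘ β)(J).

C

First apply β: β(J) = F, then α(F) = C. Thus (α ∘ β)(J) = C.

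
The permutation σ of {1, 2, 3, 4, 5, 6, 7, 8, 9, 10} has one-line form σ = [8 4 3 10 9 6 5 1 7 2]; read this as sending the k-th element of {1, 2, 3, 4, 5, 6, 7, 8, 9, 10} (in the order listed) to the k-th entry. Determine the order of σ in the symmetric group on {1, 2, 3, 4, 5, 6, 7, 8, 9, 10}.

6

Decomposing into disjoint cycles gives cycle lengths 3, 3, 2, 1, 1.
The order of σ is the least common multiple of its cycle lengths: lcm(3, 3, 2) = 6.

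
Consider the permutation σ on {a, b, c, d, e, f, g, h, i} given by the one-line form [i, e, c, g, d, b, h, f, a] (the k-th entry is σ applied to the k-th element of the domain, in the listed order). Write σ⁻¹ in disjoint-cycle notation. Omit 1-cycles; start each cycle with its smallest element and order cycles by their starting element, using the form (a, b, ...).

(a, i)(b, f, h, g, d, e)

The cycle decomposition of σ is (a, i)(b, e, d, g, h, f).
The inverse reverses every cycle; in canonical form, σ⁻¹ = (a, i)(b, f, h, g, d, e).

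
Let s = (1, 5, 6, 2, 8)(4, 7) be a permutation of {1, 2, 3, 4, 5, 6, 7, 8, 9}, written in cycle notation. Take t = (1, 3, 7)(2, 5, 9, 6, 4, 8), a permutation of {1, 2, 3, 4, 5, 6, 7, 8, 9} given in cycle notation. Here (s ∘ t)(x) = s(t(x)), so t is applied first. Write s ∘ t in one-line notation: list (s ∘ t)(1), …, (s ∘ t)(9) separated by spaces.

(s ∘ t)(x) = s(t(x)). Computing each image: s(t(1)) = s(3) = 3, s(t(2)) = s(5) = 6, s(t(3)) = s(7) = 4, s(t(4)) = s(8) = 1, s(t(5)) = s(9) = 9, s(t(6)) = s(4) = 7, s(t(7)) = s(1) = 5, s(t(8)) = s(2) = 8, s(t(9)) = s(6) = 2.
Hence s ∘ t = [3 6 4 1 9 7 5 8 2].

3 6 4 1 9 7 5 8 2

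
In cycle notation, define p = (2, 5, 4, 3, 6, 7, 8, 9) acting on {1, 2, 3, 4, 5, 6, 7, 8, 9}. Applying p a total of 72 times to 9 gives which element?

9

9 lies in the 8-cycle (2, 5, 4, 3, 6, 7, 8, 9).
Powers repeat with period 8 on this cycle, and 72 mod 8 = 0, so p^72(9) = p^0(9).
So p^72(9) = 9.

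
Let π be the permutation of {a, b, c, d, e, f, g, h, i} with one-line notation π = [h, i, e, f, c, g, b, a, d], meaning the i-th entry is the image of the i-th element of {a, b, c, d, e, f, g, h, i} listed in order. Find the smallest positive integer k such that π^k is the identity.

10

Writing π as disjoint cycles, the cycle lengths are 5, 2, 2.
The order is lcm(5, 2, 2) = 10.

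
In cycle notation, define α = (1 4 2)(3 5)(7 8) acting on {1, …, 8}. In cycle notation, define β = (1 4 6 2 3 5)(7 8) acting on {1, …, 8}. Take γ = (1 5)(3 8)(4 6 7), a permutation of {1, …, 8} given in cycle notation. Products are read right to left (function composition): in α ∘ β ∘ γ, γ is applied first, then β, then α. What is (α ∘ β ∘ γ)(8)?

Apply the permutations in order: γ(8) = 3, then β(3) = 5, then α(5) = 3. So (α ∘ β ∘ γ)(8) = 3.

3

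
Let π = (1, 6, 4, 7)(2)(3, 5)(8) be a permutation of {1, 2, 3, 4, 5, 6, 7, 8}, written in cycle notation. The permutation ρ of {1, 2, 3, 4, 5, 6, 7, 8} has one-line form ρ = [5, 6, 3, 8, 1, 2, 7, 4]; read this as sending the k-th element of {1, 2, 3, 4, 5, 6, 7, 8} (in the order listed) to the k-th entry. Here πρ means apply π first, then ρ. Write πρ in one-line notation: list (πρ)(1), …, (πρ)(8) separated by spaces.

(πρ)(x) = ρ(π(x)). Computing each image: ρ(π(1)) = ρ(6) = 2, ρ(π(2)) = ρ(2) = 6, ρ(π(3)) = ρ(5) = 1, ρ(π(4)) = ρ(7) = 7, ρ(π(5)) = ρ(3) = 3, ρ(π(6)) = ρ(4) = 8, ρ(π(7)) = ρ(1) = 5, ρ(π(8)) = ρ(8) = 4.
Hence πρ = [2 6 1 7 3 8 5 4].

2 6 1 7 3 8 5 4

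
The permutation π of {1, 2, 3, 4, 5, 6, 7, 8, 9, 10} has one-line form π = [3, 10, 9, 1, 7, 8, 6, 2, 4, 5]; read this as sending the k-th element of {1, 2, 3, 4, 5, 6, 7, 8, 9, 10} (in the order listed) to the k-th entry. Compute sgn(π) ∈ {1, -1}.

In disjoint-cycle form the cycle lengths are 6, 4.
A cycle of length ℓ contributes ℓ−1 transpositions, so π is a product of 5 + 3 = 8 transpositions — even.

1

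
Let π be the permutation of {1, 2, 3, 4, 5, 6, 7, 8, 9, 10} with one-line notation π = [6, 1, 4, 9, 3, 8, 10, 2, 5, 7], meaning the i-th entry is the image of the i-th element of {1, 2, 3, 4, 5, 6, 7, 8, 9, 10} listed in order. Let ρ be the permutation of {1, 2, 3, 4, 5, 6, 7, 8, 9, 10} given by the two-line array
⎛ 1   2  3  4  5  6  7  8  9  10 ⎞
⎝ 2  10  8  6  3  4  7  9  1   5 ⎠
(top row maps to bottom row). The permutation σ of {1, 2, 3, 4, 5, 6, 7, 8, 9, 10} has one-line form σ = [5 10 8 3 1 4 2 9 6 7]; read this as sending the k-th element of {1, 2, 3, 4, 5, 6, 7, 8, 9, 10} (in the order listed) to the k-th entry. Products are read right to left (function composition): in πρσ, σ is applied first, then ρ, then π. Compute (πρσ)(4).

Chase 4: σ(4) = 3; ρ(3) = 8; π(8) = 2. Hence (πρσ)(4) = 2.

2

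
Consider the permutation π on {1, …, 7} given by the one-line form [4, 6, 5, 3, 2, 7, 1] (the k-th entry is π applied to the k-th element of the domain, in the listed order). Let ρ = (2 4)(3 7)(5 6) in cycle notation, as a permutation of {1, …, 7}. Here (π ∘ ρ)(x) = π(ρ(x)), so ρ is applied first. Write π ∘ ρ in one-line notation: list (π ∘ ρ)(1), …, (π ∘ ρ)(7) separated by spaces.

4 3 1 6 7 2 5

(π ∘ ρ)(x) = π(ρ(x)). Computing each image: π(ρ(1)) = π(1) = 4, π(ρ(2)) = π(4) = 3, π(ρ(3)) = π(7) = 1, π(ρ(4)) = π(2) = 6, π(ρ(5)) = π(6) = 7, π(ρ(6)) = π(5) = 2, π(ρ(7)) = π(3) = 5.
Hence π ∘ ρ = [4 3 1 6 7 2 5].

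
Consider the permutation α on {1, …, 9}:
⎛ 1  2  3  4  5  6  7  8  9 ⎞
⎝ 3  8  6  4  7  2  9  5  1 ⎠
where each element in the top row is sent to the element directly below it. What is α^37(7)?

2

Tracing 7 → 9 → … returns to 7 after 8 steps, so 7 lies in an 8-cycle (1, 3, 6, 2, 8, 5, 7, 9).
Since the cycle has length 8, α^37 acts on it the same as α^5 (37 mod 8 = 5).
Advancing 5 steps from 7: 7 → 9 → 1 → 3 → 6 → 2.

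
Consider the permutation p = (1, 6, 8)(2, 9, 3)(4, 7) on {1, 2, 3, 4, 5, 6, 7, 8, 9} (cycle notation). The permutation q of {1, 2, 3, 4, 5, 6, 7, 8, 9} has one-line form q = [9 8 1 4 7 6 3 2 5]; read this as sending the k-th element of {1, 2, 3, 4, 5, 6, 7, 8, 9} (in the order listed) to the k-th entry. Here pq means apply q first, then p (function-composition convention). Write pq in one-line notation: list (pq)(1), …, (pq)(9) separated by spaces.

(pq)(x) = p(q(x)). Computing each image: p(q(1)) = p(9) = 3, p(q(2)) = p(8) = 1, p(q(3)) = p(1) = 6, p(q(4)) = p(4) = 7, p(q(5)) = p(7) = 4, p(q(6)) = p(6) = 8, p(q(7)) = p(3) = 2, p(q(8)) = p(2) = 9, p(q(9)) = p(5) = 5.
Hence pq = [3 1 6 7 4 8 2 9 5].

3 1 6 7 4 8 2 9 5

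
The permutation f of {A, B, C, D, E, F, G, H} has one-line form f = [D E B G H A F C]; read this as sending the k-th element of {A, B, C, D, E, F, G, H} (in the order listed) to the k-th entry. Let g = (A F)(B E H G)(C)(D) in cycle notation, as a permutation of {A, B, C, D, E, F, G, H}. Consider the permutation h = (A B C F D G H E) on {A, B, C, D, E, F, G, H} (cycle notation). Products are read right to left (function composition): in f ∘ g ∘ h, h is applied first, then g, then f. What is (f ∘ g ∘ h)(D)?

(f ∘ g ∘ h)(D) = f(g(h(D))). h(D) = G, then g(G) = B, then f(B) = E, so the result is E.

E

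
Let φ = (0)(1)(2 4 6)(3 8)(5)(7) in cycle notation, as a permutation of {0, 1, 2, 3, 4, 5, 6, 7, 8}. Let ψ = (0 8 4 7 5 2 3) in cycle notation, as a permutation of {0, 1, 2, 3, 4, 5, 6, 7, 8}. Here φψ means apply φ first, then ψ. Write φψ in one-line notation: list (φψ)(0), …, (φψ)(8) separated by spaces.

(φψ)(x) = ψ(φ(x)). Computing each image: ψ(φ(0)) = ψ(0) = 8, ψ(φ(1)) = ψ(1) = 1, ψ(φ(2)) = ψ(4) = 7, ψ(φ(3)) = ψ(8) = 4, ψ(φ(4)) = ψ(6) = 6, ψ(φ(5)) = ψ(5) = 2, ψ(φ(6)) = ψ(2) = 3, ψ(φ(7)) = ψ(7) = 5, ψ(φ(8)) = ψ(3) = 0.
Hence φψ = [8 1 7 4 6 2 3 5 0].

8 1 7 4 6 2 3 5 0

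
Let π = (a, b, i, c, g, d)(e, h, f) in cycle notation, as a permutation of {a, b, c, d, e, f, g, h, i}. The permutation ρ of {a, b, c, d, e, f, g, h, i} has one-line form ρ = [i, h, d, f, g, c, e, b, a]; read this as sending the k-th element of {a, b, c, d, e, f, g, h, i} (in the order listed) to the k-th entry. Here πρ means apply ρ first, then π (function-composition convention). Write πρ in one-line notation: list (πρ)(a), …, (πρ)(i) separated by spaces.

c f a e d g h i b

(πρ)(x) = π(ρ(x)). Computing each image: π(ρ(a)) = π(i) = c, π(ρ(b)) = π(h) = f, π(ρ(c)) = π(d) = a, π(ρ(d)) = π(f) = e, π(ρ(e)) = π(g) = d, π(ρ(f)) = π(c) = g, π(ρ(g)) = π(e) = h, π(ρ(h)) = π(b) = i, π(ρ(i)) = π(a) = b.
Hence πρ = [c f a e d g h i b].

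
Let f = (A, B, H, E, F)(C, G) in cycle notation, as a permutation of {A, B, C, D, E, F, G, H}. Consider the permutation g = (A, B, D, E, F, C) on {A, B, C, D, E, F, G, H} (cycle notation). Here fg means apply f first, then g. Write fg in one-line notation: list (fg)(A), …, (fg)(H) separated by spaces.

(fg)(x) = g(f(x)). Computing each image: g(f(A)) = g(B) = D, g(f(B)) = g(H) = H, g(f(C)) = g(G) = G, g(f(D)) = g(D) = E, g(f(E)) = g(F) = C, g(f(F)) = g(A) = B, g(f(G)) = g(C) = A, g(f(H)) = g(E) = F.
Hence fg = [D H G E C B A F].

D H G E C B A F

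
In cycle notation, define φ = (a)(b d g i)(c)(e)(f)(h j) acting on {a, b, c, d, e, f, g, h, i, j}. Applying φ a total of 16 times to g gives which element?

g

g lies in the 4-cycle (b d g i).
Powers repeat with period 4 on this cycle, and 16 mod 4 = 0, so φ^16(g) = φ^0(g).
So φ^16(g) = g.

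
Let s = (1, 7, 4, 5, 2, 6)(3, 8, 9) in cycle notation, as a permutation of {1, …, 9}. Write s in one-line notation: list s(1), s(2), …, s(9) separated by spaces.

7 6 8 5 2 1 4 9 3

Image by image: 1↦7, 2↦6, 3↦8, 4↦5, 5↦2, 6↦1, 7↦4, 8↦9, 9↦3.
Listing these in domain order gives 7 6 8 5 2 1 4 9 3.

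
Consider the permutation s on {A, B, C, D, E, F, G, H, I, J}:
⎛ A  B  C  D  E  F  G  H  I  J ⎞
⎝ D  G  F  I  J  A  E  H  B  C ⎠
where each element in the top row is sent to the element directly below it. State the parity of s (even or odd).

In disjoint-cycle form the cycle lengths are 9, 1.
A cycle is odd iff its length is even; s has 0 even-length cycles, so sgn(s) = (−1)^0 and s is even.

even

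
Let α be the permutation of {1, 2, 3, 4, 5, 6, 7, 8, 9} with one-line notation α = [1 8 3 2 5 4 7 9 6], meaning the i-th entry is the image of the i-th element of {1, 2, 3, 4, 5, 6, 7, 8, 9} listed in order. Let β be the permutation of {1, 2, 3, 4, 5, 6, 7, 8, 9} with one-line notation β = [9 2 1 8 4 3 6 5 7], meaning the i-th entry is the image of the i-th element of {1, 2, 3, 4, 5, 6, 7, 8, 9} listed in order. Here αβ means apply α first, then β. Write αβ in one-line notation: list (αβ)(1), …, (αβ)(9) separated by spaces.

9 5 1 2 4 8 6 7 3

(αβ)(x) = β(α(x)). Computing each image: β(α(1)) = β(1) = 9, β(α(2)) = β(8) = 5, β(α(3)) = β(3) = 1, β(α(4)) = β(2) = 2, β(α(5)) = β(5) = 4, β(α(6)) = β(4) = 8, β(α(7)) = β(7) = 6, β(α(8)) = β(9) = 7, β(α(9)) = β(6) = 3.
Hence αβ = [9 5 1 2 4 8 6 7 3].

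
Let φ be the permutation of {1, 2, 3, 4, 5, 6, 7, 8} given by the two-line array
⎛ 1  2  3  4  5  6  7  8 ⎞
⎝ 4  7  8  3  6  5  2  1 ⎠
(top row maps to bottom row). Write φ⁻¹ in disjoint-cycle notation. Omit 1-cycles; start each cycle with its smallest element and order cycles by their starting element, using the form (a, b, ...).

First write φ in disjoint cycles: (1, 4, 3, 8)(2, 7)(5, 6).
The inverse reverses every cycle; in canonical form, φ⁻¹ = (1, 8, 3, 4)(2, 7)(5, 6).

(1, 8, 3, 4)(2, 7)(5, 6)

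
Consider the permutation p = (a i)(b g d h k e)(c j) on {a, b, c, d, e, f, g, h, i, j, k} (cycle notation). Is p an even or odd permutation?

The cycle lengths are 6, 2, 2, 1.
A cycle is odd iff its length is even; p has 3 even-length cycles, so sgn(p) = (−1)^3 and p is odd.

odd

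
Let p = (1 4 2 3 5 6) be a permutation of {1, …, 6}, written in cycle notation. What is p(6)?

In the cycle (1 4 2 3 5 6), 6 is followed by 1, so p(6) = 1.

1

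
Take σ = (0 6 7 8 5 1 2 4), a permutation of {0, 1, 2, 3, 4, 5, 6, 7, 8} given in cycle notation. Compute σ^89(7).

8

7 lies in the 8-cycle (0 6 7 8 5 1 2 4).
On an 8-cycle, σ^8 is the identity, so σ^89 = σ^1 there (89 ≡ 1 mod 8).
Stepping 1 place around the cycle: 7 → 8.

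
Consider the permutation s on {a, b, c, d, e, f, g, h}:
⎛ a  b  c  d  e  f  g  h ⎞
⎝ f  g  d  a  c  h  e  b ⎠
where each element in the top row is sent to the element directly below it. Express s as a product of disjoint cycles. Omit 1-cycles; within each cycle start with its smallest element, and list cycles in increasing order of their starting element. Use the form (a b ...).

From a: a → f → h → b → g → e → c → d → a, closing the cycle (a f h b g e c d).
Repeating from the next unused element and collecting all non-trivial cycles gives (a f h b g e c d).

(a f h b g e c d)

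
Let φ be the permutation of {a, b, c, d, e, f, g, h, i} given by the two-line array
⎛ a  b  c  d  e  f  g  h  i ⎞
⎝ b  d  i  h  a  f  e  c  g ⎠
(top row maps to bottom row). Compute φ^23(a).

e

Tracing a → b → … returns to a after 8 steps, so a lies in an 8-cycle (a b d h c i g e).
Powers repeat with period 8 on this cycle, and 23 mod 8 = 7, so φ^23(a) = φ^7(a).
Advancing 7 steps from a: a → b → d → h → c → i → g → e.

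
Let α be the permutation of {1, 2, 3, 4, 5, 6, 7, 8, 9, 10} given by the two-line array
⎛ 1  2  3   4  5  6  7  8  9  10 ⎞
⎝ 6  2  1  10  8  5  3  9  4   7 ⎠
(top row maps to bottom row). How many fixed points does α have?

The fixed points (elements with α(x) = x) are {2}, so there is 1.

1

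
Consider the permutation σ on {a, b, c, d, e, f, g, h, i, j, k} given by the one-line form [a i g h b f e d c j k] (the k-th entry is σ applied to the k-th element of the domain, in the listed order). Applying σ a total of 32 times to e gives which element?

i

Tracing e → b → … returns to e after 5 steps, so e lies in a 5-cycle (b i c g e).
On a 5-cycle, σ^5 is the identity, so σ^32 = σ^2 there (32 ≡ 2 mod 5).
Advancing 2 steps from e: e → b → i.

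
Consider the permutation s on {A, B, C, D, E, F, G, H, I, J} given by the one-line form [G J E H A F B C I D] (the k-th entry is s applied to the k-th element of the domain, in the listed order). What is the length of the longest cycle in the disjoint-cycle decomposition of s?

8

Decomposing into disjoint cycles gives (A G B J D H C E); the longest has length 8.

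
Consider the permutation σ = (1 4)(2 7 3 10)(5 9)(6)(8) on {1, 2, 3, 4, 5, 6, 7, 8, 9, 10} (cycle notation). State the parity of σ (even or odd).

odd

The cycle lengths are 4, 2, 2, 1, 1.
A cycle of length ℓ contributes ℓ−1 transpositions, so σ is a product of 3 + 1 + 1 = 5 transpositions — odd.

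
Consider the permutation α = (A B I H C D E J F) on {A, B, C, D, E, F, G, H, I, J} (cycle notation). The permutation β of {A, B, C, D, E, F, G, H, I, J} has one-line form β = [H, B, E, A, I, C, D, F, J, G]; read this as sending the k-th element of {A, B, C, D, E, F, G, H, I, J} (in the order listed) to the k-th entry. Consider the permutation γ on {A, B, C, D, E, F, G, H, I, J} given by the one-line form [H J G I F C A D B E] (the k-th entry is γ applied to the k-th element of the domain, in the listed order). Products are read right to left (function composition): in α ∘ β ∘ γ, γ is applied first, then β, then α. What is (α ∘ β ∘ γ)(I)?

Apply the permutations in order: γ(I) = B, then β(B) = B, then α(B) = I. So (α ∘ β ∘ γ)(I) = I.

I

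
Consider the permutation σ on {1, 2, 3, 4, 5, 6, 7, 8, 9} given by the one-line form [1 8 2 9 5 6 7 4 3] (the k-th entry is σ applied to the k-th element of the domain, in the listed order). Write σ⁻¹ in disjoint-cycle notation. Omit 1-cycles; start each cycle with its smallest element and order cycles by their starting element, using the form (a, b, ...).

(2, 3, 9, 4, 8)

The cycle decomposition of σ is (2, 8, 4, 9, 3).
The inverse reverses every cycle; in canonical form, σ⁻¹ = (2, 3, 9, 4, 8).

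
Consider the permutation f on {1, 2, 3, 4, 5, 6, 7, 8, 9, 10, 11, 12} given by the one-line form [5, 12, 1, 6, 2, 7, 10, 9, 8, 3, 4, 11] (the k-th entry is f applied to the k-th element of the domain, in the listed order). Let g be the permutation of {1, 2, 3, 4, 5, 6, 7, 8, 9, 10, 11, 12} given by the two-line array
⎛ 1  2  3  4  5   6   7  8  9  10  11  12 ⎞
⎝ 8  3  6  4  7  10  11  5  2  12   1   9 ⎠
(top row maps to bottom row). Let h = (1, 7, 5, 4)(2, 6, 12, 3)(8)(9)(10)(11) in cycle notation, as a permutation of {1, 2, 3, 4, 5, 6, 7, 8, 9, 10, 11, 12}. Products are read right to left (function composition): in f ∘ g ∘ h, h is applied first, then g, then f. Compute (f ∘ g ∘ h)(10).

11

Chase 10: h(10) = 10; g(10) = 12; f(12) = 11. Hence (f ∘ g ∘ h)(10) = 11.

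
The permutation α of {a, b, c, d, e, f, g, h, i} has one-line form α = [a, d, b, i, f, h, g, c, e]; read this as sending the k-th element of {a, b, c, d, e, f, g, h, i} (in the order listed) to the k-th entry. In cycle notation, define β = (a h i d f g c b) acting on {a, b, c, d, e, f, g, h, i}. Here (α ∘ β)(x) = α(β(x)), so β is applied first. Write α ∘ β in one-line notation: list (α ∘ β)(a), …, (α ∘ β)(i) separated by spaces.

c a d h f g b e i

(α ∘ β)(x) = α(β(x)). Computing each image: α(β(a)) = α(h) = c, α(β(b)) = α(a) = a, α(β(c)) = α(b) = d, α(β(d)) = α(f) = h, α(β(e)) = α(e) = f, α(β(f)) = α(g) = g, α(β(g)) = α(c) = b, α(β(h)) = α(i) = e, α(β(i)) = α(d) = i.
Hence α ∘ β = [c a d h f g b e i].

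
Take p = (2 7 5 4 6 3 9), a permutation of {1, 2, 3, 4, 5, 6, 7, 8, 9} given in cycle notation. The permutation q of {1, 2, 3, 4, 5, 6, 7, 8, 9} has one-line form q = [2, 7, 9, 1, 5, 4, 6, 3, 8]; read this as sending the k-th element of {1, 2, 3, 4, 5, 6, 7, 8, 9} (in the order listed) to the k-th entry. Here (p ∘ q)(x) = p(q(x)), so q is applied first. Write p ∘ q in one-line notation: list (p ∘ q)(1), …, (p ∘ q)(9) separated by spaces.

Chase each element through q then p: 1 → 2 → 7; 2 → 7 → 5; 3 → 9 → 2; 4 → 1 → 1; 5 → 5 → 4; 6 → 4 → 6; 7 → 6 → 3; 8 → 3 → 9; 9 → 8 → 8.
So p ∘ q in one-line form is 7 5 2 1 4 6 3 9 8.

7 5 2 1 4 6 3 9 8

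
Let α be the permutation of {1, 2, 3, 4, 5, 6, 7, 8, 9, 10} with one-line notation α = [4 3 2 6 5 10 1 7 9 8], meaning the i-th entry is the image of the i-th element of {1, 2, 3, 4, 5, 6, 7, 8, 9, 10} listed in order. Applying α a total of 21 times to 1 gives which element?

Tracing 1 → 4 → … returns to 1 after 6 steps, so 1 lies in a 6-cycle (1 4 6 10 8 7).
On a 6-cycle, α^6 is the identity, so α^21 = α^3 there (21 ≡ 3 mod 6).
Stepping 3 places around the cycle: 1 → 4 → 6 → 10.

10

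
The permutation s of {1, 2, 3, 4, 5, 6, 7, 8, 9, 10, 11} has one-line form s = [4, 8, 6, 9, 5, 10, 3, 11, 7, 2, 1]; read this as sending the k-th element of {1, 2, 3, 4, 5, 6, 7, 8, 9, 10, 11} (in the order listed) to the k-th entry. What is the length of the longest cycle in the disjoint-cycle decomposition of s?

10

Decomposing into disjoint cycles gives (1 4 9 7 3 6 10 2 8 11); the longest has length 10.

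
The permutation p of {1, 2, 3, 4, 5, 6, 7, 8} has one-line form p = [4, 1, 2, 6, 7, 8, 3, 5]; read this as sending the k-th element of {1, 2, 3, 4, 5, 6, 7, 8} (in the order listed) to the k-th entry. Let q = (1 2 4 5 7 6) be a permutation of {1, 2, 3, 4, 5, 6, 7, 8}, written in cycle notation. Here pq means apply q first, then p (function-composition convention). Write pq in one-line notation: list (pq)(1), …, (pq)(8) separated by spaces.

1 6 2 7 3 4 8 5

Chase each element through q then p: 1 → 2 → 1; 2 → 4 → 6; 3 → 3 → 2; 4 → 5 → 7; 5 → 7 → 3; 6 → 1 → 4; 7 → 6 → 8; 8 → 8 → 5.
So pq in one-line form is 1 6 2 7 3 4 8 5.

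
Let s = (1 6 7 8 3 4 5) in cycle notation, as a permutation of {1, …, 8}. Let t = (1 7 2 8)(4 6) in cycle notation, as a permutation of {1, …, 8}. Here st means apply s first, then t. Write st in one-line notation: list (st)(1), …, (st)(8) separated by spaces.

For each element, apply s then t: 1 → 6 → 4; 2 → 2 → 8; 3 → 4 → 6; 4 → 5 → 5; 5 → 1 → 7; 6 → 7 → 2; 7 → 8 → 1; 8 → 3 → 3.
Collecting the images, st = [4 8 6 5 7 2 1 3].

4 8 6 5 7 2 1 3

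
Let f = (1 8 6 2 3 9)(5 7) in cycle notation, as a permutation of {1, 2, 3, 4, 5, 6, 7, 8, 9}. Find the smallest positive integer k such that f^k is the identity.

The disjoint cycles have lengths 6, 2, 1.
Since disjoint cycles commute, ord(f) = lcm(6, 2) = 6.

6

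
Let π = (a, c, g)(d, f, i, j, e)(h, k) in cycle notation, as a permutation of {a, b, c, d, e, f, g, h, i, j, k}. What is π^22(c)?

c lies in the 3-cycle (a, c, g).
Powers repeat with period 3 on this cycle, and 22 mod 3 = 1, so π^22(c) = π^1(c).
Advancing 1 step from c: c → g.

g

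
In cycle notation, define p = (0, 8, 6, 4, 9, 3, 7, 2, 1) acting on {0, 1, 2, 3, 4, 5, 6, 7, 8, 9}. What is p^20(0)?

6

0 lies in the 9-cycle (0, 8, 6, 4, 9, 3, 7, 2, 1).
On a 9-cycle, p^9 is the identity, so p^20 = p^2 there (20 ≡ 2 mod 9).
Stepping 2 places around the cycle: 0 → 8 → 6.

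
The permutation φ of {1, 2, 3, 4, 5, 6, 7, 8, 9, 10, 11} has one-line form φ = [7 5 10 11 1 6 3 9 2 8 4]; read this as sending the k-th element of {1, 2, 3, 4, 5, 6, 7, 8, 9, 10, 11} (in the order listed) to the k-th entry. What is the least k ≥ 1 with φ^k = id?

Writing φ as disjoint cycles, the cycle lengths are 8, 2, 1.
The order is lcm(8, 2) = 8.

8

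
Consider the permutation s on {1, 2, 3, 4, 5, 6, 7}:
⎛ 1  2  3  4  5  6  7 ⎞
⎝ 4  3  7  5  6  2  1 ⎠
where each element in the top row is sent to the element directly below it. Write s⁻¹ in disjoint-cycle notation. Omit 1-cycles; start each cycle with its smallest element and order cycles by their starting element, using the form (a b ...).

(1 7 3 2 6 5 4)

First write s in disjoint cycles: (1 4 5 6 2 3 7).
Reversing each cycle (and rotating so the smallest element leads) gives s⁻¹ = (1 7 3 2 6 5 4).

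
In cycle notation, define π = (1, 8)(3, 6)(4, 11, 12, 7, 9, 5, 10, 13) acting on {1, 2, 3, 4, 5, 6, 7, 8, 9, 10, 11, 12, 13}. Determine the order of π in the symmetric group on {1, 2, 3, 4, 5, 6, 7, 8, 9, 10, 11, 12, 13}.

8

The cycle type of π is (8, 2, 2, 1).
The order of π is the least common multiple of its cycle lengths: lcm(8, 2, 2) = 8.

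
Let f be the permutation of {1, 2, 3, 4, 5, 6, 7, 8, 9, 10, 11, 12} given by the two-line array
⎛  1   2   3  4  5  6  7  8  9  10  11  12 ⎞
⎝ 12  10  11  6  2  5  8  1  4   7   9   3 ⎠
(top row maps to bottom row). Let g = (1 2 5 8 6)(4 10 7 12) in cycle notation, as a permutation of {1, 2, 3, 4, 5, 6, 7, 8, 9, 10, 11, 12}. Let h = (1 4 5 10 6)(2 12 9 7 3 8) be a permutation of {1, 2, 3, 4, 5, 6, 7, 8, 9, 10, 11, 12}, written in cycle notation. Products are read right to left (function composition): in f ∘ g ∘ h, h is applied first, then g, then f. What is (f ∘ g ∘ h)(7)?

11

Apply the permutations in order: h(7) = 3, then g(3) = 3, then f(3) = 11. So (f ∘ g ∘ h)(7) = 11.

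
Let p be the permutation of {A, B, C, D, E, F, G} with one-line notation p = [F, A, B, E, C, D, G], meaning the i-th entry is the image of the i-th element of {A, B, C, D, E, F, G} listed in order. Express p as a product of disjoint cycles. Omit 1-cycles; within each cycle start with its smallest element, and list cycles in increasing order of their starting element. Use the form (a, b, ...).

Start at A and follow images: A → F → D → E → C → B → A, giving the cycle (A, F, D, E, C, B).
Continuing from each remaining unvisited element yields (A, F, D, E, C, B).

(A, F, D, E, C, B)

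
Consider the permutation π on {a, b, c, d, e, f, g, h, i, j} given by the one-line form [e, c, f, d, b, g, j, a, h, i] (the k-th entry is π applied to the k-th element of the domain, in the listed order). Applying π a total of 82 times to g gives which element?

Tracing g → j → … returns to g after 9 steps, so g lies in a 9-cycle (a e b c f g j i h).
Since the cycle has length 9, π^82 acts on it the same as π^1 (82 mod 9 = 1).
Stepping 1 place around the cycle: g → j.

j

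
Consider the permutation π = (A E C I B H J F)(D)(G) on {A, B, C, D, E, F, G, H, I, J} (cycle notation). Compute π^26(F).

E

F lies in the 8-cycle (A E C I B H J F).
On an 8-cycle, π^8 is the identity, so π^26 = π^2 there (26 ≡ 2 mod 8).
Stepping 2 places around the cycle: F → A → E.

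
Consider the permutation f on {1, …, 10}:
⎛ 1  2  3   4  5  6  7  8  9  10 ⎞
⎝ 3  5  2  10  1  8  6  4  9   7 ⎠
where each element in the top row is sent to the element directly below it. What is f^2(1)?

2

Tracing 1 → 3 → … returns to 1 after 4 steps, so 1 lies in a 4-cycle (1 3 2 5).
Advancing 2 steps from 1: 1 → 3 → 2.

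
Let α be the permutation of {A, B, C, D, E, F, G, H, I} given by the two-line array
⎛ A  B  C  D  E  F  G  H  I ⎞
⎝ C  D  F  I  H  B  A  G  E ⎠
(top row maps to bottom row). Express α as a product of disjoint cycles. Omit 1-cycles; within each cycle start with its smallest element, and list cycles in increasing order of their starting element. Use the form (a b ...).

(A C F B D I E H G)

From A: A → C → F → B → D → I → E → H → G → A, closing the cycle (A C F B D I E H G).
Continuing from each remaining unvisited element yields (A C F B D I E H G).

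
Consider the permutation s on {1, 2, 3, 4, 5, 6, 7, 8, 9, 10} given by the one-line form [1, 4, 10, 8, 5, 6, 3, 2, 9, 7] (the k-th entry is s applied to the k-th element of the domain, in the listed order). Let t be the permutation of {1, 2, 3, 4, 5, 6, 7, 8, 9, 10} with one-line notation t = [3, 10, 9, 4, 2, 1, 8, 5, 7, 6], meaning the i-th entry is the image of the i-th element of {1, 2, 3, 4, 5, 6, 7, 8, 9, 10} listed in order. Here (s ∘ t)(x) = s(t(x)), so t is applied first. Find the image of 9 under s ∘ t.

t(9) = 7, then s(7) = 3; composing gives (s ∘ t)(9) = 3.

3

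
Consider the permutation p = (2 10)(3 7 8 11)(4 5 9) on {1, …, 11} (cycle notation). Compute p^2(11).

11 lies in the 4-cycle (3 7 8 11).
Stepping 2 places around the cycle: 11 → 3 → 7.

7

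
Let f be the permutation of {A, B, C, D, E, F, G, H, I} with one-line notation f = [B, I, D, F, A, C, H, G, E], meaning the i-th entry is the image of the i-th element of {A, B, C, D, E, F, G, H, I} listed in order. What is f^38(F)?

D

Tracing F → C → … returns to F after 3 steps, so F lies in a 3-cycle (C D F).
Since the cycle has length 3, f^38 acts on it the same as f^2 (38 mod 3 = 2).
Advancing 2 steps from F: F → C → D.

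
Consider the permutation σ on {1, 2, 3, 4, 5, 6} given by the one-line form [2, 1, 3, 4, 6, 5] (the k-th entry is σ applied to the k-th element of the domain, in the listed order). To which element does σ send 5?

6

5 is element number 5 of the domain, and entry number 5 of the one-line form is 6, so σ(5) = 6.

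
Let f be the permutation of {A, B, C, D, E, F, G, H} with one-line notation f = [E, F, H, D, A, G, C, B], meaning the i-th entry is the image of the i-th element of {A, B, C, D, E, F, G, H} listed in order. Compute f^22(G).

Tracing G → C → … returns to G after 5 steps, so G lies in a 5-cycle (B, F, G, C, H).
Powers repeat with period 5 on this cycle, and 22 mod 5 = 2, so f^22(G) = f^2(G).
Stepping 2 places around the cycle: G → C → H.

H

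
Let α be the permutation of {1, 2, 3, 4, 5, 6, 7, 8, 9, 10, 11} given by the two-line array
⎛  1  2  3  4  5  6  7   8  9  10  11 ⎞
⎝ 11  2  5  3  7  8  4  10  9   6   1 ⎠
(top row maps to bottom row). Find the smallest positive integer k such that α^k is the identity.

12

Writing α as disjoint cycles, the cycle lengths are 4, 3, 2, 1, 1.
Since disjoint cycles commute, ord(α) = lcm(4, 3, 2) = 12.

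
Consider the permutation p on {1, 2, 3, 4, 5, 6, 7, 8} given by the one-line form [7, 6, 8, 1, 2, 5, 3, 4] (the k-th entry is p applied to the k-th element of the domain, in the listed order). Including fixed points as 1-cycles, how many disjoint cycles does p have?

2

The cycle decomposition is (1 7 3 8 4)(2 6 5), which has 2 cycles (counting 1-cycles).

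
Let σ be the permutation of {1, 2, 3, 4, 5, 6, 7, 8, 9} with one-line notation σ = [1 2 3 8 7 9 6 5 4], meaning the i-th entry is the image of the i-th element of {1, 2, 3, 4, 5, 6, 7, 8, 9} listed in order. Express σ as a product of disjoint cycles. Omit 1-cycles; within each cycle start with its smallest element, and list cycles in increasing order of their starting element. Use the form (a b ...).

(4 8 5 7 6 9)

Iterating σ from 4 gives 4 → 8 → 5 → 7 → 6 → 9 → 4; that is the 6-cycle (4 8 5 7 6 9).
Continuing from each remaining unvisited element yields (4 8 5 7 6 9).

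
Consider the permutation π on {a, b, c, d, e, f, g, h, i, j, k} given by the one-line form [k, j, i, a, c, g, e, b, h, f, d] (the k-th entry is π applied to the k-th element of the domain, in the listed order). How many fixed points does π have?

No element satisfies π(x) = x, so there are 0 fixed points.

0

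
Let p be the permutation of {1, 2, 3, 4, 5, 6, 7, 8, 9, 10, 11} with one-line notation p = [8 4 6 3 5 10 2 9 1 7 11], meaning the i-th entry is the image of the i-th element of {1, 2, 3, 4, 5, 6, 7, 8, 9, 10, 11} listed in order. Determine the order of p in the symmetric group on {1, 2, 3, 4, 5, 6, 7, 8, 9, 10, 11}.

6

The disjoint-cycle form of p has cycle lengths 6, 3, 1, 1.
The order of p is the least common multiple of its cycle lengths: lcm(6, 3) = 6.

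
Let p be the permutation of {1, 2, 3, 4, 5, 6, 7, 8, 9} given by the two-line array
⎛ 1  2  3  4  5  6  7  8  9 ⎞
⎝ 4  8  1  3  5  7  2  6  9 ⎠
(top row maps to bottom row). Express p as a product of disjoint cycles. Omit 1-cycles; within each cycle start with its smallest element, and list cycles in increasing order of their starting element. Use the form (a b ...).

Iterating p from 1 gives 1 → 4 → 3 → 1; that is the 3-cycle (1 4 3).
Continuing from each remaining unvisited element yields (1 4 3)(2 8 6 7).

(1 4 3)(2 8 6 7)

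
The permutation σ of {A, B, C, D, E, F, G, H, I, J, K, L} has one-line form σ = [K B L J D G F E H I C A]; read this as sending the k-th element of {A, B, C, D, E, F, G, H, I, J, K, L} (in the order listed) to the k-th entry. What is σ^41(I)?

Tracing I → H → … returns to I after 5 steps, so I lies in a 5-cycle (D J I H E).
Since the cycle has length 5, σ^41 acts on it the same as σ^1 (41 mod 5 = 1).
Advancing 1 step from I: I → H.

H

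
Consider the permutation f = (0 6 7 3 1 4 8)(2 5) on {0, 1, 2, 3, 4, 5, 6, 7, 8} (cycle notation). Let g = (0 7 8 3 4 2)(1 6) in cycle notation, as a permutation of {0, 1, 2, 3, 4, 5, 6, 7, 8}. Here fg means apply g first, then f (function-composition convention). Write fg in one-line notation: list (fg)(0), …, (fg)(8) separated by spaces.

(fg)(x) = f(g(x)). Computing each image: f(g(0)) = f(7) = 3, f(g(1)) = f(6) = 7, f(g(2)) = f(0) = 6, f(g(3)) = f(4) = 8, f(g(4)) = f(2) = 5, f(g(5)) = f(5) = 2, f(g(6)) = f(1) = 4, f(g(7)) = f(8) = 0, f(g(8)) = f(3) = 1.
Hence fg = [3 7 6 8 5 2 4 0 1].

3 7 6 8 5 2 4 0 1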